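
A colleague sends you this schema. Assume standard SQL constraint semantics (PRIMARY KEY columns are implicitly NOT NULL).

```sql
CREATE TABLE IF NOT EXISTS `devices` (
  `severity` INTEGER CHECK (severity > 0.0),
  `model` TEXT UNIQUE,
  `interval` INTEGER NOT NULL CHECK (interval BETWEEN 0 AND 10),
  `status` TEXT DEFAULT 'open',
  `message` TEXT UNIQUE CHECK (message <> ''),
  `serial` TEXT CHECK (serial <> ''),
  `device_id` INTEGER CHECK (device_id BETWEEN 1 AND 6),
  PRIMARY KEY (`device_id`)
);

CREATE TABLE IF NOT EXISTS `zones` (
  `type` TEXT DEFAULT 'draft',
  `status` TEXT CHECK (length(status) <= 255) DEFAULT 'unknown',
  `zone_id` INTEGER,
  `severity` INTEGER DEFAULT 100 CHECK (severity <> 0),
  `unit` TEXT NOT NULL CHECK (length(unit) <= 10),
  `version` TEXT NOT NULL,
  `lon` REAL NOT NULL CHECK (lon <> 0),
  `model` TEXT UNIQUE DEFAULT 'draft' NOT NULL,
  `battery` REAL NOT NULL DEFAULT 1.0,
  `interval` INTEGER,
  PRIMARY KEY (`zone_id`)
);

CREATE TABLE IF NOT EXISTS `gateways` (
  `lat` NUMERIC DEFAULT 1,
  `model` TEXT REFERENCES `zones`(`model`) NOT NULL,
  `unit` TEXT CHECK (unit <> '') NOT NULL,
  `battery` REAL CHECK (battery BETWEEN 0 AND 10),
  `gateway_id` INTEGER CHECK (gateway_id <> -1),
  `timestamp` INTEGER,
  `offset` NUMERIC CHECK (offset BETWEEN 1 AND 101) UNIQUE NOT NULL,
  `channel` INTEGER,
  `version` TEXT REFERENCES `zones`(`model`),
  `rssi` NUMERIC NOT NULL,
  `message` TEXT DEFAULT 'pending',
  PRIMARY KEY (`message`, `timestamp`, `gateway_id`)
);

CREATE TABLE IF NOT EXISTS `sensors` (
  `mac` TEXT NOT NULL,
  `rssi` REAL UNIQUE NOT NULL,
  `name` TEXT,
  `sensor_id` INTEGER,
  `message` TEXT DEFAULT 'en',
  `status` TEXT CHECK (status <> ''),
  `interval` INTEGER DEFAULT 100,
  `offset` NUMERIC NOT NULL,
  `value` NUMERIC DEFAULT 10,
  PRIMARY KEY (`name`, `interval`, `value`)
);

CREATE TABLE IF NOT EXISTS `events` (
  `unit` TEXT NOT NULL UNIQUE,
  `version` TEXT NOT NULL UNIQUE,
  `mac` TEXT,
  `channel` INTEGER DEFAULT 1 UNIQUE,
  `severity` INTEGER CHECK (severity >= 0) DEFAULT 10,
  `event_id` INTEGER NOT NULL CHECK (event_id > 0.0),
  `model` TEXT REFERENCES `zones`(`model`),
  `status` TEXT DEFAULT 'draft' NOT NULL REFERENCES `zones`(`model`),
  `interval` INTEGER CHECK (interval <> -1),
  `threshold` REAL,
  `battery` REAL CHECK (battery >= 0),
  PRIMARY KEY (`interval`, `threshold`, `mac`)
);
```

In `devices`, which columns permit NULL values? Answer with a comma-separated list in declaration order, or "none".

- severity: CHECK does not forbid NULL (a CHECK constraint passes when its expression is NULL) → nullable.
- model: UNIQUE does not imply NOT NULL → nullable.
- interval: declared NOT NULL → not nullable.
- status: DEFAULT only fills an omitted column; an explicit NULL is still allowed → nullable.
- message: CHECK does not forbid NULL (a CHECK constraint passes when its expression is NULL) → nullable.
- serial: CHECK does not forbid NULL (a CHECK constraint passes when its expression is NULL) → nullable.
- device_id: part of the PRIMARY KEY, which implies NOT NULL → not nullable.

severity, model, status, message, serial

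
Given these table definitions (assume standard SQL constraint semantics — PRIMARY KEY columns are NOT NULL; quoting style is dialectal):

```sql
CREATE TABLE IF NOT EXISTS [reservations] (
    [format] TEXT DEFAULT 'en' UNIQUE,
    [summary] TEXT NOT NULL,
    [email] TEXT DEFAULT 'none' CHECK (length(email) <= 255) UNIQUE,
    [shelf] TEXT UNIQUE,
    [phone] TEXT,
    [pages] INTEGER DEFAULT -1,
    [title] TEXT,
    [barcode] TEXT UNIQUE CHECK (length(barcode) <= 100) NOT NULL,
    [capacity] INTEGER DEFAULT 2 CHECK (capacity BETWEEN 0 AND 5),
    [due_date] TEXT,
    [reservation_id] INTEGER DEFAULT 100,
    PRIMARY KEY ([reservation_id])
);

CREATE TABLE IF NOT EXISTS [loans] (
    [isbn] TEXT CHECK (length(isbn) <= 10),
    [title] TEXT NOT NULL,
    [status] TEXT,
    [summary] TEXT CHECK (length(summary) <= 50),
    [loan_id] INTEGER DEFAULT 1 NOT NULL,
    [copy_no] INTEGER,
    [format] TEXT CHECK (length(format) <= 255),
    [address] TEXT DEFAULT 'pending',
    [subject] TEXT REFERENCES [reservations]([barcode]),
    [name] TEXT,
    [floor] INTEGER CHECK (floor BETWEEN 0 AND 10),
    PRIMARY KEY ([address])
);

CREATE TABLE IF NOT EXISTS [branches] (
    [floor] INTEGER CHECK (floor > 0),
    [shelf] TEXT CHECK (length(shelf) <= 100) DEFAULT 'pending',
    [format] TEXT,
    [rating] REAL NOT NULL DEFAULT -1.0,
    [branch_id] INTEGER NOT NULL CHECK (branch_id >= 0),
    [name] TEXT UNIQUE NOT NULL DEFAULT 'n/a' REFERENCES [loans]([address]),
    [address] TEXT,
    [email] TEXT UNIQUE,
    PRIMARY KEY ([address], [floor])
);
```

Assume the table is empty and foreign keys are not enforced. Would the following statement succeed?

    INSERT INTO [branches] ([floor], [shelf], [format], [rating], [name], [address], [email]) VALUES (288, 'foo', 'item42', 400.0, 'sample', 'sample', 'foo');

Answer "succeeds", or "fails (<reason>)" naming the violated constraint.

branch_id is omitted from the column list and has no DEFAULT, so it would receive NULL.
But branch_id is declared NOT NULL.

fails (NOT NULL on branch_id)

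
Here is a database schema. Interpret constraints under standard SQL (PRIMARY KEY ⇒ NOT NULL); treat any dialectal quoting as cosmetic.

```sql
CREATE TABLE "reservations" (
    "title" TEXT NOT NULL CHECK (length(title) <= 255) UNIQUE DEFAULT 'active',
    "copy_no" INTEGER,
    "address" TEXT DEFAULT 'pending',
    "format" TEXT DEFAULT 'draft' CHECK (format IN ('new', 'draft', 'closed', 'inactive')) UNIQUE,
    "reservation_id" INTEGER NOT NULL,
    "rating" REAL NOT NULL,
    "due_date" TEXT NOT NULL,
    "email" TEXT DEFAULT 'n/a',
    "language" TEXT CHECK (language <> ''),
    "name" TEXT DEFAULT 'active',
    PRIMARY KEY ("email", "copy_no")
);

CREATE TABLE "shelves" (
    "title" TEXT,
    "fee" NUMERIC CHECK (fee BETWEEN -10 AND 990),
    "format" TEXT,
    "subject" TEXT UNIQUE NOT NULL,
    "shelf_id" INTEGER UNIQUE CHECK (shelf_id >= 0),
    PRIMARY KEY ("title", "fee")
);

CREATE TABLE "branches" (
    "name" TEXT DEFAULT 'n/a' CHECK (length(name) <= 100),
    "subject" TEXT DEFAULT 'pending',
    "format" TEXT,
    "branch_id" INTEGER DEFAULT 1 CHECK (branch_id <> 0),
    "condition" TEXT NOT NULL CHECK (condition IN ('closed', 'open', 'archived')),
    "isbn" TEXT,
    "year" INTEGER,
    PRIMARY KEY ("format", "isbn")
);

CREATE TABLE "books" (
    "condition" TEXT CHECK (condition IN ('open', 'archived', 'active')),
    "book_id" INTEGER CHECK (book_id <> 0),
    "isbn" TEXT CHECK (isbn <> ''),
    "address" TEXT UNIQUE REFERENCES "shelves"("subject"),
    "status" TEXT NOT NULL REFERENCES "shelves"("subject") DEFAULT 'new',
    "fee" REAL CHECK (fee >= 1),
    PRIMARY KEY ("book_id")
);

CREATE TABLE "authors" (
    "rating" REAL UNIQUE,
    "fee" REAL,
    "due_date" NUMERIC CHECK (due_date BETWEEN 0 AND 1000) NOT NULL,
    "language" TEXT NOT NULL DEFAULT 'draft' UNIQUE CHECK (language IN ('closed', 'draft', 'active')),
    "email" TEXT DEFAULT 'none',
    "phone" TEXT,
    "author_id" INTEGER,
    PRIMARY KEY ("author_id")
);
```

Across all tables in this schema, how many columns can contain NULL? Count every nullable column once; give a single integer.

18

reservations: 4 nullable (address, format, language, name — PK (email, copy_no) and explicit NOT NULL columns excluded).
shelves: 2 nullable (format, shelf_id — PK (title, fee) and explicit NOT NULL columns excluded).
branches: 4 nullable (name, subject, branch_id, year — PK (format, isbn) and explicit NOT NULL columns excluded).
books: 4 nullable (condition, isbn, address, fee — PK (book_id) and explicit NOT NULL columns excluded).
authors: 4 nullable (rating, fee, email, phone — PK (author_id) and explicit NOT NULL columns excluded).
Total: 4 + 2 + 4 + 4 + 4 = 18.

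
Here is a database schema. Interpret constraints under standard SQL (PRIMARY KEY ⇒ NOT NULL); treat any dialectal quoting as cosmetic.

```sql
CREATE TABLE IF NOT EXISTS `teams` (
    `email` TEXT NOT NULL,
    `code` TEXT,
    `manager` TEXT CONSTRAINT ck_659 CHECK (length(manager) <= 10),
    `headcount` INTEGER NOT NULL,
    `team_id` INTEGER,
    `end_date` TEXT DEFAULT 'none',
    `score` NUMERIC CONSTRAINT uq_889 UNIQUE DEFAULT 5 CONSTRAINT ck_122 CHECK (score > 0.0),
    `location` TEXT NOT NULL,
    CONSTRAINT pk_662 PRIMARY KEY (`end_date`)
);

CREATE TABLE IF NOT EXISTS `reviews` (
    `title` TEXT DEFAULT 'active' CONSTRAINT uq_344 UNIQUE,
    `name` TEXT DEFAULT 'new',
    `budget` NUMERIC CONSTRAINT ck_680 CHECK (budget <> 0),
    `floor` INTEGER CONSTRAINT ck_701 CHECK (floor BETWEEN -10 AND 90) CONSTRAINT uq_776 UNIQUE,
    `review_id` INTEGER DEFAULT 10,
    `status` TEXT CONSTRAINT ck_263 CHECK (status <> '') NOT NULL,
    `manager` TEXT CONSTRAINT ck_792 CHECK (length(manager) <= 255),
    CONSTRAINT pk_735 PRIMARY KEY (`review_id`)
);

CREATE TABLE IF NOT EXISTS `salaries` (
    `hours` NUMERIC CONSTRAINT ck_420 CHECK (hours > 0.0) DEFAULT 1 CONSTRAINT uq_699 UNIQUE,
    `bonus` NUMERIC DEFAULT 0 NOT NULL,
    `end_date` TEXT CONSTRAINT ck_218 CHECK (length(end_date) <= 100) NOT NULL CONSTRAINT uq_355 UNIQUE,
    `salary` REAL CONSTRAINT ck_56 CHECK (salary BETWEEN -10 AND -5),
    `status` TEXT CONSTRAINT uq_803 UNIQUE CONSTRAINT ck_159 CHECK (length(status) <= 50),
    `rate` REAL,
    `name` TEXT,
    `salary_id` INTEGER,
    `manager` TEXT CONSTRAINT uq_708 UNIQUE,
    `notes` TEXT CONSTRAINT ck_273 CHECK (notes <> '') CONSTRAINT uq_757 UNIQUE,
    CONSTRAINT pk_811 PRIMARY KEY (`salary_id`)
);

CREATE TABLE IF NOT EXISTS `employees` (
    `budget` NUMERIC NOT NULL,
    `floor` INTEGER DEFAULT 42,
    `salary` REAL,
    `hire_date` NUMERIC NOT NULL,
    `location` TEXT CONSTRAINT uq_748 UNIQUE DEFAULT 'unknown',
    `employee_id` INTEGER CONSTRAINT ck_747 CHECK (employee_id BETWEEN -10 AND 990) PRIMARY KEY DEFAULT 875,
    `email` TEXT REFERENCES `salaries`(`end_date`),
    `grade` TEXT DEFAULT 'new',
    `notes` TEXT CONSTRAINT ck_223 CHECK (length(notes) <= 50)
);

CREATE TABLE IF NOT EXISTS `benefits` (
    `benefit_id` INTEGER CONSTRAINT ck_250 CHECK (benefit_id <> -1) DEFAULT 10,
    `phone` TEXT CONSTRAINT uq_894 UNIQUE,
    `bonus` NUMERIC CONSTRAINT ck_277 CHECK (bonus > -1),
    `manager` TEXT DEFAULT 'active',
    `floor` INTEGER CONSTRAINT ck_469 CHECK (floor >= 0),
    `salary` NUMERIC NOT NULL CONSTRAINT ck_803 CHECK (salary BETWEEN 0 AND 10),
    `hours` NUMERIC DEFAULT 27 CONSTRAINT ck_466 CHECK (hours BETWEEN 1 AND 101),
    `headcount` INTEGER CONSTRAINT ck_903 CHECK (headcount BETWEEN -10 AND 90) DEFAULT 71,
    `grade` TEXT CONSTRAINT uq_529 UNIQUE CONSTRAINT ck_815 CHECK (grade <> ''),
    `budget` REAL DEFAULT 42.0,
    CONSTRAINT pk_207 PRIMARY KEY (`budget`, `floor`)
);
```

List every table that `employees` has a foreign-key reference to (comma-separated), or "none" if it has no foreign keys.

- email REFERENCES salaries(end_date).

salaries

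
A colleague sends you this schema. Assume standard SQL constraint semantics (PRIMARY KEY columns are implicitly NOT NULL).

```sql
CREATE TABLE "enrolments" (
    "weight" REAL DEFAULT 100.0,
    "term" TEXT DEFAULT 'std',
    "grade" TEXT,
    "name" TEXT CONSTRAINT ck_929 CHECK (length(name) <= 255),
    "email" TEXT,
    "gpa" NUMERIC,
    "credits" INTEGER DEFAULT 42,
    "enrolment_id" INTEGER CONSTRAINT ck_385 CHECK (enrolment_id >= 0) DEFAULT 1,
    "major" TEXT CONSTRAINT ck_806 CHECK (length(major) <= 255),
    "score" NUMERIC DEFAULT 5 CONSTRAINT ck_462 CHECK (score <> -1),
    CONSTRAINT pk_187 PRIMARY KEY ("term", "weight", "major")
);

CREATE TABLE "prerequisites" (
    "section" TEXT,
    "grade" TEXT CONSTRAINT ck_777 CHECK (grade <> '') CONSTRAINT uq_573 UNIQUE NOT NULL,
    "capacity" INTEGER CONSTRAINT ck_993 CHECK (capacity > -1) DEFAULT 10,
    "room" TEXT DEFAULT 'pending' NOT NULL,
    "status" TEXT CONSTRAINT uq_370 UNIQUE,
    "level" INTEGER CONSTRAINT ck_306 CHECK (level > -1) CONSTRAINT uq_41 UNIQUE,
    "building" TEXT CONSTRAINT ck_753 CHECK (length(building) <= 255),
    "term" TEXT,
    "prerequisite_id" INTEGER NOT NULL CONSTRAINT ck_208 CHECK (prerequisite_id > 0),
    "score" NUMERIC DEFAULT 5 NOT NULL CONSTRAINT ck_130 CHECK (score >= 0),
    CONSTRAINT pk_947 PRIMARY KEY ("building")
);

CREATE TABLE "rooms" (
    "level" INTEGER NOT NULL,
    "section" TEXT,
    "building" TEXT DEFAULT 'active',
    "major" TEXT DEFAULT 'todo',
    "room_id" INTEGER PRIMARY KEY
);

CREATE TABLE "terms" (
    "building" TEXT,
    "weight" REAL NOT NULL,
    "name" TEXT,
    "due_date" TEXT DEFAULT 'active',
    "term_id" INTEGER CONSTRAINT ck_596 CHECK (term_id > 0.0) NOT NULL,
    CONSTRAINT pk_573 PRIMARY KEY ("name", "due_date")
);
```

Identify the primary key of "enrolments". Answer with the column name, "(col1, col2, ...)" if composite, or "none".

(term, weight, major)

A table-level PRIMARY KEY clause names 3 columns: term, weight, major.
This is a composite key — the combination is unique, not each column individually.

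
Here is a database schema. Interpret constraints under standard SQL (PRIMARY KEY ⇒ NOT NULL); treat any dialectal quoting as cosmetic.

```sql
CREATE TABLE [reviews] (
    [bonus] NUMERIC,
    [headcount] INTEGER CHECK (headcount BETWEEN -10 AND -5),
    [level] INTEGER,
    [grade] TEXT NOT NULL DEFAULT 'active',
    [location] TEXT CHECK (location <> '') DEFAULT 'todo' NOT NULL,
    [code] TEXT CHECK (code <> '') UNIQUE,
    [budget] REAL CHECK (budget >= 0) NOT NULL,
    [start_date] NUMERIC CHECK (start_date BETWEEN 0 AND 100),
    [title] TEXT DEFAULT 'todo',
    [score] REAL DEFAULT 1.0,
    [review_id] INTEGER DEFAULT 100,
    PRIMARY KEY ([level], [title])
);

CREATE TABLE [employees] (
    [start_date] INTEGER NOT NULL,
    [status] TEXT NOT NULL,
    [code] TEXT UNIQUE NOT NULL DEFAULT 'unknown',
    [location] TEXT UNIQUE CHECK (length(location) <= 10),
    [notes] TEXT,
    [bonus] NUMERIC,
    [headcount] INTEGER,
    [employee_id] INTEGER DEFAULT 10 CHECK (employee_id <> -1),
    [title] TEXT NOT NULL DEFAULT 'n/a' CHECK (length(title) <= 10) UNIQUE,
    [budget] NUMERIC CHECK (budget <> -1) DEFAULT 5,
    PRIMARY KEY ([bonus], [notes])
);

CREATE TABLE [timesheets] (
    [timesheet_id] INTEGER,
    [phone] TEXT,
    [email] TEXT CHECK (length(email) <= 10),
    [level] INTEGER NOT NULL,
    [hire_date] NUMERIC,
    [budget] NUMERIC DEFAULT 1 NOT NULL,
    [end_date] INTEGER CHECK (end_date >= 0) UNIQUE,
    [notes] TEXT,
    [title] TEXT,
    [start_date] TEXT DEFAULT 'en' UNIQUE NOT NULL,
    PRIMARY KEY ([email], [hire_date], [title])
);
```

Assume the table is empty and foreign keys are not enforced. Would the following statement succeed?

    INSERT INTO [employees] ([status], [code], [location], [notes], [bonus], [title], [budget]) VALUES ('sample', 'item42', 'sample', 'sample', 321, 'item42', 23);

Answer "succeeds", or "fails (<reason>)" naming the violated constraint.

start_date is omitted from the column list and has no DEFAULT, so it would receive NULL.
But start_date is declared NOT NULL.

fails (NOT NULL on start_date)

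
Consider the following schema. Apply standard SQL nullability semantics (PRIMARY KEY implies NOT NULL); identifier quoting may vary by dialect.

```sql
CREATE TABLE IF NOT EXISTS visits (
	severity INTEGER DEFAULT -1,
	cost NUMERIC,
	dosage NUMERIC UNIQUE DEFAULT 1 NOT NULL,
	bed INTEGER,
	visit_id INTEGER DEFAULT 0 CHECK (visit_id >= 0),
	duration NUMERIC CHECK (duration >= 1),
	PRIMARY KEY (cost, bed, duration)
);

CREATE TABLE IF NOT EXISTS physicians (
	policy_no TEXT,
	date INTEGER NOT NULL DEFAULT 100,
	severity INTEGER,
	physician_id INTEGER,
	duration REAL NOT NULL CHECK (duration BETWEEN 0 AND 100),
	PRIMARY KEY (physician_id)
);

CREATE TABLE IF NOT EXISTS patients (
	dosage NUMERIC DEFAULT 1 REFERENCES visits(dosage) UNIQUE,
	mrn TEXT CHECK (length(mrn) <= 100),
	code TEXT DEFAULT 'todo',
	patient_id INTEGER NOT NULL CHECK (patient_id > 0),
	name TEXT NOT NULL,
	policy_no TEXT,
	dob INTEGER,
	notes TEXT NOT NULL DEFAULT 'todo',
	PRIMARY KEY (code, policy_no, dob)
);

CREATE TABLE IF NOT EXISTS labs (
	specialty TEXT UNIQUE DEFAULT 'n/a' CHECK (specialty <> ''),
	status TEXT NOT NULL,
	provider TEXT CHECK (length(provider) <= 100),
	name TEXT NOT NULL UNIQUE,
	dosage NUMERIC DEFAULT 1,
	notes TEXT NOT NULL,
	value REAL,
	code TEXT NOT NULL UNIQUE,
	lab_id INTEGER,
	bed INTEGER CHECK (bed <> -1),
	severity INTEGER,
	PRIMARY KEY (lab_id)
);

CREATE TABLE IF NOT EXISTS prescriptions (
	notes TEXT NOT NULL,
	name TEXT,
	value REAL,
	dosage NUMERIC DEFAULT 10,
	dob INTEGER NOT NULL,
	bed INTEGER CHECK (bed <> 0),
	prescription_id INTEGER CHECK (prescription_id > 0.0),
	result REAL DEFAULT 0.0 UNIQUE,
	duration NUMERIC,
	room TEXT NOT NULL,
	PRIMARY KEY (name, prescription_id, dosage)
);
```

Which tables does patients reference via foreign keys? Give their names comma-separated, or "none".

- dosage REFERENCES visits(dosage).

visits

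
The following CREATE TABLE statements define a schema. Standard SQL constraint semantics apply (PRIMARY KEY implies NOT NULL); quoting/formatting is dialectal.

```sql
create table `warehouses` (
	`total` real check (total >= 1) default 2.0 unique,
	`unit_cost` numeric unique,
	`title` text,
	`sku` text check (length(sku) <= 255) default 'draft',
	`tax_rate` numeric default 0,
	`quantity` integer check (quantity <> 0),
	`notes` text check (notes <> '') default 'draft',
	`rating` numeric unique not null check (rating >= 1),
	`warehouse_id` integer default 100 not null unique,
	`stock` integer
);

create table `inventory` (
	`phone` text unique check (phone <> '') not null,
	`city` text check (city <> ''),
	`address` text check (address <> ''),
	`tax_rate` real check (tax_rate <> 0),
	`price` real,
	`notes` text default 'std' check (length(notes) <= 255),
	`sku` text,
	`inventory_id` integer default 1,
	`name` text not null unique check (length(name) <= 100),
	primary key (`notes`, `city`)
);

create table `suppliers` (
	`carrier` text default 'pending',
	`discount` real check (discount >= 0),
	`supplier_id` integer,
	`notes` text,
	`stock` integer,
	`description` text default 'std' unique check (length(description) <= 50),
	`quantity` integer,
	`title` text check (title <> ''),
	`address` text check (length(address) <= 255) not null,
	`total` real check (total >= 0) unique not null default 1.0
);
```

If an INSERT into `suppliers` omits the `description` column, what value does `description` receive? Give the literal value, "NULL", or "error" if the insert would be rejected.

description has an explicit DEFAULT 'std'.
When the column is omitted from an INSERT, that default is used.

'std'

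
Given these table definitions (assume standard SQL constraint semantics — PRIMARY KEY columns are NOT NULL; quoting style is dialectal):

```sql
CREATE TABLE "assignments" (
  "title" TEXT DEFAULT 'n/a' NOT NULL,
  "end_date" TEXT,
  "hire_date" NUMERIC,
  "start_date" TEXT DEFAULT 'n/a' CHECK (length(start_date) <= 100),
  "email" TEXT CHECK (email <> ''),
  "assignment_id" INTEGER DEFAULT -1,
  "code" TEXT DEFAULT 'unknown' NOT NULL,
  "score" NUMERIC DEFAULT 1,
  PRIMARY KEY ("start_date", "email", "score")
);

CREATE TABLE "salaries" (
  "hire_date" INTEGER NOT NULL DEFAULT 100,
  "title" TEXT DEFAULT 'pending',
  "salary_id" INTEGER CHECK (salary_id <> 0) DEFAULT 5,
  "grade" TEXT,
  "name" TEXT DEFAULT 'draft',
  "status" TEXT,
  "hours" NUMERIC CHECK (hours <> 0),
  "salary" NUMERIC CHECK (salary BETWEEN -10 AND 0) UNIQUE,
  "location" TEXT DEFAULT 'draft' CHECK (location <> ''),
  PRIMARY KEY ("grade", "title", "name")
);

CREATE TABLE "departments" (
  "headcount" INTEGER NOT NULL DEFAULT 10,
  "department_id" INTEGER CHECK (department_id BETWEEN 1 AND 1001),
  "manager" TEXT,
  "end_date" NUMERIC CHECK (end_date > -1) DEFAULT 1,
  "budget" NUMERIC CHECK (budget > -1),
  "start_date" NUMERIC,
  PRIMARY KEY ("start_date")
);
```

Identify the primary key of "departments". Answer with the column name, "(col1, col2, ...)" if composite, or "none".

start_date is declared PRIMARY KEY as a table-level PRIMARY KEY clause.

start_date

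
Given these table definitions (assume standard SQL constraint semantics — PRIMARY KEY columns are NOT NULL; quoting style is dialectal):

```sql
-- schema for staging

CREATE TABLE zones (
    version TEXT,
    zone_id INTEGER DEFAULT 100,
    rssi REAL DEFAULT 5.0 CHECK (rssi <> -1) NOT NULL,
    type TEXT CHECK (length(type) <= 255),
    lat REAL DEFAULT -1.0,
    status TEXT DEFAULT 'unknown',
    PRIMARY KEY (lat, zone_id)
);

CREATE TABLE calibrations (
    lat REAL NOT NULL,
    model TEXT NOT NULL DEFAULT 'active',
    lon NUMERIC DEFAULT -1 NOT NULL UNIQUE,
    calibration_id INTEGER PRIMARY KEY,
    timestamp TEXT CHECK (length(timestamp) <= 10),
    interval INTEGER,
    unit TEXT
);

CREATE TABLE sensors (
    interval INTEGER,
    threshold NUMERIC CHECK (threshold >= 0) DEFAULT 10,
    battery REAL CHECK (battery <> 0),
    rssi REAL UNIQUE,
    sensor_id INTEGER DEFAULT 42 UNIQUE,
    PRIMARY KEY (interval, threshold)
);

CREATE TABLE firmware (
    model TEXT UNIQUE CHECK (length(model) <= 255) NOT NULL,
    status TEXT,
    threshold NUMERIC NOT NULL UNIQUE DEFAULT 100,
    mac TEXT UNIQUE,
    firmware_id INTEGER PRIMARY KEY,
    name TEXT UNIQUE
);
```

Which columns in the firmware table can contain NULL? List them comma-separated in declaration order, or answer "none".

status, mac, name

- model: declared NOT NULL → not nullable.
- status: no NOT NULL constraint applies → nullable.
- threshold: declared NOT NULL → not nullable.
- mac: UNIQUE does not imply NOT NULL → nullable.
- firmware_id: part of the PRIMARY KEY, which implies NOT NULL → not nullable.
- name: UNIQUE does not imply NOT NULL → nullable.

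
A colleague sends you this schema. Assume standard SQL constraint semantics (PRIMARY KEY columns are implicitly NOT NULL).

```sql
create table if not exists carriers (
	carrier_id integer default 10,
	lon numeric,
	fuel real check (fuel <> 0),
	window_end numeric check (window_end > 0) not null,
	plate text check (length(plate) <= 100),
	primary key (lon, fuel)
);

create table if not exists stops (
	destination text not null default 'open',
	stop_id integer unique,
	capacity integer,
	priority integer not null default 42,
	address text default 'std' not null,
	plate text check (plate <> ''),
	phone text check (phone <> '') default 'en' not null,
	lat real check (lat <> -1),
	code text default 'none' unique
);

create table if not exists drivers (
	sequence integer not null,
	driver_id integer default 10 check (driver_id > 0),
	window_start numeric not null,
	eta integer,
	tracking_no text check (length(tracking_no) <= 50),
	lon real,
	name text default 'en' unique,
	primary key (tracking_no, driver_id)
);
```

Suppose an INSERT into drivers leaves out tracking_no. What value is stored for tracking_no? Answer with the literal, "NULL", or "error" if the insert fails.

error

tracking_no has no DEFAULT clause.
Omitting it would insert NULL, but it is part of the PRIMARY KEY, so the INSERT fails.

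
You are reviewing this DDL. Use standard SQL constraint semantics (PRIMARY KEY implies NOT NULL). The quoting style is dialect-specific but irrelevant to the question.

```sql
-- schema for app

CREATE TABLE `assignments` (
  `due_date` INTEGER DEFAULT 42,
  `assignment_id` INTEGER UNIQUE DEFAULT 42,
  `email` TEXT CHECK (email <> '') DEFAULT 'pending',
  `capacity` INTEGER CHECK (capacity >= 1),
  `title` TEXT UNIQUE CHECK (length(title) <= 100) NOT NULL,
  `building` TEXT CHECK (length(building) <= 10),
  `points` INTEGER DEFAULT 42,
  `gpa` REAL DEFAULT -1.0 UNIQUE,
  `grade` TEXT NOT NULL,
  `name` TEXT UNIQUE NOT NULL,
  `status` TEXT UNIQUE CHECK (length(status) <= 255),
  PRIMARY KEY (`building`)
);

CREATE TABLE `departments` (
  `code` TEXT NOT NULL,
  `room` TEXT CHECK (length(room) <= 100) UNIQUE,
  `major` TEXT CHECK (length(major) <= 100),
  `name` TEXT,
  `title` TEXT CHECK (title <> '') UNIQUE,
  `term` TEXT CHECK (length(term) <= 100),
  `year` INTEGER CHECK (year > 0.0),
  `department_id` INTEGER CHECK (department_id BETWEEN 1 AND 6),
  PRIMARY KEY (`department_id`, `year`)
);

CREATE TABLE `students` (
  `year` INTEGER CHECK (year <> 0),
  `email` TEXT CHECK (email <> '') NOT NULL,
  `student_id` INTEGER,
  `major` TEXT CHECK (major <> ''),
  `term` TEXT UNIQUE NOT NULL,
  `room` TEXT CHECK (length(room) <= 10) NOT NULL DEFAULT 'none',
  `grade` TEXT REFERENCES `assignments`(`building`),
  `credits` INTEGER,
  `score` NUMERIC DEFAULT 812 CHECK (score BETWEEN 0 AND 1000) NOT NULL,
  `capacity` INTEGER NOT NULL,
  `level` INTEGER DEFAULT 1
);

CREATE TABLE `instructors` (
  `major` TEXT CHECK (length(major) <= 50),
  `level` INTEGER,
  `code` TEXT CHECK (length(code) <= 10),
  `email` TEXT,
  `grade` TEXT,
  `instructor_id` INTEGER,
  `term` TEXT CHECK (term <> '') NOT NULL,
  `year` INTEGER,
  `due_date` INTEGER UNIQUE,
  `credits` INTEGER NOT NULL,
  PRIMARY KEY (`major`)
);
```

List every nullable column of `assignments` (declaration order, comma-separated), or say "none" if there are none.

due_date, assignment_id, email, capacity, points, gpa, status

- due_date: DEFAULT only fills an omitted column; an explicit NULL is still allowed → nullable.
- assignment_id: UNIQUE does not imply NOT NULL → nullable.
- email: CHECK does not forbid NULL (a CHECK constraint passes when its expression is NULL) → nullable.
- capacity: CHECK does not forbid NULL (a CHECK constraint passes when its expression is NULL) → nullable.
- title: declared NOT NULL → not nullable.
- building: part of the PRIMARY KEY, which implies NOT NULL → not nullable.
- points: DEFAULT only fills an omitted column; an explicit NULL is still allowed → nullable.
- gpa: UNIQUE does not imply NOT NULL → nullable.
- grade: declared NOT NULL → not nullable.
- name: declared NOT NULL → not nullable.
- status: CHECK does not forbid NULL (a CHECK constraint passes when its expression is NULL) → nullable.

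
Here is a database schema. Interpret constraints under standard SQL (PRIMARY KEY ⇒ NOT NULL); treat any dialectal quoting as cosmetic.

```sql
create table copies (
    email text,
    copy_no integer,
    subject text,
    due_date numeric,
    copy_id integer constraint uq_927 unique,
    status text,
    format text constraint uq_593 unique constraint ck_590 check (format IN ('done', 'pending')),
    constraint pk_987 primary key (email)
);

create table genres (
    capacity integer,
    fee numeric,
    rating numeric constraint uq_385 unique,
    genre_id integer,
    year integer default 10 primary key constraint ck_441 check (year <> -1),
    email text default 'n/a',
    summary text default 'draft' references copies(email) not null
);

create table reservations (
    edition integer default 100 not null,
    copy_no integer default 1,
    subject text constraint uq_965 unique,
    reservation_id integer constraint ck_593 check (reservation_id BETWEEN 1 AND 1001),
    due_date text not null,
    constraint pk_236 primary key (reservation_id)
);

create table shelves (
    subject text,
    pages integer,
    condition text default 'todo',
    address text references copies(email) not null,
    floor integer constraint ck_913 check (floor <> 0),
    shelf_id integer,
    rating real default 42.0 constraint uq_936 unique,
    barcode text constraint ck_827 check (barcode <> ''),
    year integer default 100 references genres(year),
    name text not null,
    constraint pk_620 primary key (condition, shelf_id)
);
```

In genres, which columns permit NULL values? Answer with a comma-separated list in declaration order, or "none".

- capacity: no NOT NULL constraint applies → nullable.
- fee: no NOT NULL constraint applies → nullable.
- rating: UNIQUE does not imply NOT NULL → nullable.
- genre_id: no NOT NULL constraint applies → nullable.
- year: part of the PRIMARY KEY, which implies NOT NULL → not nullable.
- email: DEFAULT only fills an omitted column; an explicit NULL is still allowed → nullable.
- summary: declared NOT NULL → not nullable.

capacity, fee, rating, genre_id, email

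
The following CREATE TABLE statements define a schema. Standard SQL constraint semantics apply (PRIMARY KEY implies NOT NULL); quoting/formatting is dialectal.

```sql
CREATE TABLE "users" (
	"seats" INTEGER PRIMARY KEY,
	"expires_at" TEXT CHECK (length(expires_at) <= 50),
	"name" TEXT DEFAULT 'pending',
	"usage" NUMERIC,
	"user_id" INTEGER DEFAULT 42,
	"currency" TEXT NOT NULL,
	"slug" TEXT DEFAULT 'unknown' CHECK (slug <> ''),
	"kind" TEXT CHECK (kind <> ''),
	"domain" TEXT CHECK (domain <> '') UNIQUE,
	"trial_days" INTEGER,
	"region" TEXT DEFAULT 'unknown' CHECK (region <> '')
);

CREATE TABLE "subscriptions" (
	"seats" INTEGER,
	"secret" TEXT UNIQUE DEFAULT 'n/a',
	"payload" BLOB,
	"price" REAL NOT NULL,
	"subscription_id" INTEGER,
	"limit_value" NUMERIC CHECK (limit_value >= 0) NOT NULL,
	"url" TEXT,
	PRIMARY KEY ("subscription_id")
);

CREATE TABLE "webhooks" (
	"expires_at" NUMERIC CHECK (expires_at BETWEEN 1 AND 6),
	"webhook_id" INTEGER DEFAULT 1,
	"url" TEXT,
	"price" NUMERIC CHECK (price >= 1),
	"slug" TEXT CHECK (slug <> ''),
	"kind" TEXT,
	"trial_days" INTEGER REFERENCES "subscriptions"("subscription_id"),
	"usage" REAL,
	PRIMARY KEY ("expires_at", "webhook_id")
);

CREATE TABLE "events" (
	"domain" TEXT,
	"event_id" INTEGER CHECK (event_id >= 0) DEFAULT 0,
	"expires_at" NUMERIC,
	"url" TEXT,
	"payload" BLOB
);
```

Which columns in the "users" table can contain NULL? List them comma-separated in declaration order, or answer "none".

expires_at, name, usage, user_id, slug, kind, domain, trial_days, region

- seats: part of the PRIMARY KEY, which implies NOT NULL → not nullable.
- expires_at: CHECK does not forbid NULL (a CHECK constraint passes when its expression is NULL) → nullable.
- name: DEFAULT only fills an omitted column; an explicit NULL is still allowed → nullable.
- usage: no NOT NULL constraint applies → nullable.
- user_id: DEFAULT only fills an omitted column; an explicit NULL is still allowed → nullable.
- currency: declared NOT NULL → not nullable.
- slug: CHECK does not forbid NULL (a CHECK constraint passes when its expression is NULL) → nullable.
- kind: CHECK does not forbid NULL (a CHECK constraint passes when its expression is NULL) → nullable.
- domain: CHECK does not forbid NULL (a CHECK constraint passes when its expression is NULL) → nullable.
- trial_days: no NOT NULL constraint applies → nullable.
- region: CHECK does not forbid NULL (a CHECK constraint passes when its expression is NULL) → nullable.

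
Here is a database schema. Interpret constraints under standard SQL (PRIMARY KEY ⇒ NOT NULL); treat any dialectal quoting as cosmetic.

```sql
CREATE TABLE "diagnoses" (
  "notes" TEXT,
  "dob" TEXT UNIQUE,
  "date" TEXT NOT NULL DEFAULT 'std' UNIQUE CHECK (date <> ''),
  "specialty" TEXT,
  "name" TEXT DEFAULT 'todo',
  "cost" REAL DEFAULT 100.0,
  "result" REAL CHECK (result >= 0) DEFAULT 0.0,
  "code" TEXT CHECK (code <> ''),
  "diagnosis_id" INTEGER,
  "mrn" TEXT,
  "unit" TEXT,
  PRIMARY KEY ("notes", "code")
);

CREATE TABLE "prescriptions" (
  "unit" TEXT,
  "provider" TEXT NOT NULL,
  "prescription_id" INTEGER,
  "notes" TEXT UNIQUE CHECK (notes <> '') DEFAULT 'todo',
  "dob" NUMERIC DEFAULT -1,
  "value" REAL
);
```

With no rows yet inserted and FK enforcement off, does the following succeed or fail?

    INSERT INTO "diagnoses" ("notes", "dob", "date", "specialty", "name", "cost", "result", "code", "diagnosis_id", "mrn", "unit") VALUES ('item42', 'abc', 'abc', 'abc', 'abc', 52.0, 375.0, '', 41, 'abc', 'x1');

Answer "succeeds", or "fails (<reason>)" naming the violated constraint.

fails (CHECK on code)

The value '' for code violates CHECK (code <> '').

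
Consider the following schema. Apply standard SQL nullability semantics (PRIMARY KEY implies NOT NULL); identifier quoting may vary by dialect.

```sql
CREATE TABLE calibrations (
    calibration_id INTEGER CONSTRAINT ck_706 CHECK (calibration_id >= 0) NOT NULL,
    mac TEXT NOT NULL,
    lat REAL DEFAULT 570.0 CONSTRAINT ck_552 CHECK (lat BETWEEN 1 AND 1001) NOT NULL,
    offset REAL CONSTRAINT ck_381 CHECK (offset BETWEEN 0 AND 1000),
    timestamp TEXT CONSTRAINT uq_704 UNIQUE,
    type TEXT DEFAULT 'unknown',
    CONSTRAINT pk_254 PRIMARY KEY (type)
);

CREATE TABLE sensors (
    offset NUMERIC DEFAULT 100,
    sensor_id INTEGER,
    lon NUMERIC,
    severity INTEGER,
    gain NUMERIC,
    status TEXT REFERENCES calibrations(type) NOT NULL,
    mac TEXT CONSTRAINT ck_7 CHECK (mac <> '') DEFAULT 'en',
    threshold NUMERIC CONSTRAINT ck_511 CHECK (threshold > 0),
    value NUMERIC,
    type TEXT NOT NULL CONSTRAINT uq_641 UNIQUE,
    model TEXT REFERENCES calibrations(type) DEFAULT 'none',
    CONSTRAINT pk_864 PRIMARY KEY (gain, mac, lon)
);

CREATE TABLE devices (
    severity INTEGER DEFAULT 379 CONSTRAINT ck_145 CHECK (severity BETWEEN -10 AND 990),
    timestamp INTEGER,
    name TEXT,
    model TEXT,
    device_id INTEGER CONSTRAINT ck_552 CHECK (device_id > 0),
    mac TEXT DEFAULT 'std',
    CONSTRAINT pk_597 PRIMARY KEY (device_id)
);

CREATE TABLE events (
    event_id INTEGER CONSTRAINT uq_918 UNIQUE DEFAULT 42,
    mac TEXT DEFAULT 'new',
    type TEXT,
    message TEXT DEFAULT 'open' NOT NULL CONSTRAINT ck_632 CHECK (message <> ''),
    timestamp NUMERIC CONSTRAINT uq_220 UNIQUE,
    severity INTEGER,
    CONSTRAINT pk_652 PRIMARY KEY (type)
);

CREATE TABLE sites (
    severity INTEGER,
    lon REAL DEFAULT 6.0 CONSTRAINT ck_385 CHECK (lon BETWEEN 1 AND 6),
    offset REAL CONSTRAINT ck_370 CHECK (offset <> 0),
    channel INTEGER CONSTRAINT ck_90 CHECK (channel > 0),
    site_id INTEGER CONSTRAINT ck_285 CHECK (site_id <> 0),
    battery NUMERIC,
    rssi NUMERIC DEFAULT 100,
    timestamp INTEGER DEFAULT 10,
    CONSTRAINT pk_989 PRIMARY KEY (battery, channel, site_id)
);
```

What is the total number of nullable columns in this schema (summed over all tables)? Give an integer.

calibrations: 2 nullable (offset, timestamp — PK (type) and explicit NOT NULL columns excluded).
sensors: 6 nullable (offset, sensor_id, severity, threshold, value, model — PK (gain, mac, lon) and explicit NOT NULL columns excluded).
devices: 5 nullable (severity, timestamp, name, model, mac — PK (device_id) and explicit NOT NULL columns excluded).
events: 4 nullable (event_id, mac, timestamp, severity — PK (type) and explicit NOT NULL columns excluded).
sites: 5 nullable (severity, lon, offset, rssi, timestamp — PK (battery, channel, site_id) and explicit NOT NULL columns excluded).
Total: 2 + 6 + 5 + 4 + 5 = 22.

22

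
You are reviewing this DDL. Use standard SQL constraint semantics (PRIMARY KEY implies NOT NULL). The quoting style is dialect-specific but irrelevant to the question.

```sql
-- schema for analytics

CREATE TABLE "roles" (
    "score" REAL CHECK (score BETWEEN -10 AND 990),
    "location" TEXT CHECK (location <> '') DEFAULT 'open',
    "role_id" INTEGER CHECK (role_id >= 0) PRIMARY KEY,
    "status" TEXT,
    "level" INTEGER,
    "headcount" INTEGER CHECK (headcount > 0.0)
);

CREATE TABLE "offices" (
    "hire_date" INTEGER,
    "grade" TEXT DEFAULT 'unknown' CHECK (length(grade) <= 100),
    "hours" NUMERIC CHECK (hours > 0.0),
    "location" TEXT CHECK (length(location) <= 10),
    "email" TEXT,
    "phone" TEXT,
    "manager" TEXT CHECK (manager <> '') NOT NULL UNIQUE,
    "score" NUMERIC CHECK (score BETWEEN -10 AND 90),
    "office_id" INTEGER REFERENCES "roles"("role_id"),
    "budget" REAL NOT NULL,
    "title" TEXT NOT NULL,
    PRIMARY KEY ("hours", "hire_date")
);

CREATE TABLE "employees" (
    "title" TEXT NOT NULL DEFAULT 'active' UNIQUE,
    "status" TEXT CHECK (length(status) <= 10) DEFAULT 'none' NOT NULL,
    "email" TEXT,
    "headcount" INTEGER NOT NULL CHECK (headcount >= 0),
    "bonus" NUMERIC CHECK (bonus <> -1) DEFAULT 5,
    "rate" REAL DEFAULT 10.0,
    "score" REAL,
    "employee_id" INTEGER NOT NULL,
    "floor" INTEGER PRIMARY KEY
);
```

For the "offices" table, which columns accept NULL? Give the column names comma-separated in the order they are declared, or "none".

- hire_date: part of the PRIMARY KEY, which implies NOT NULL → not nullable.
- grade: CHECK does not forbid NULL (a CHECK constraint passes when its expression is NULL) → nullable.
- hours: part of the PRIMARY KEY, which implies NOT NULL → not nullable.
- location: CHECK does not forbid NULL (a CHECK constraint passes when its expression is NULL) → nullable.
- email: no NOT NULL constraint applies → nullable.
- phone: no NOT NULL constraint applies → nullable.
- manager: declared NOT NULL → not nullable.
- score: CHECK does not forbid NULL (a CHECK constraint passes when its expression is NULL) → nullable.
- office_id: a foreign key column may be NULL unless separately constrained → nullable.
- budget: declared NOT NULL → not nullable.
- title: declared NOT NULL → not nullable.

grade, location, email, phone, score, office_id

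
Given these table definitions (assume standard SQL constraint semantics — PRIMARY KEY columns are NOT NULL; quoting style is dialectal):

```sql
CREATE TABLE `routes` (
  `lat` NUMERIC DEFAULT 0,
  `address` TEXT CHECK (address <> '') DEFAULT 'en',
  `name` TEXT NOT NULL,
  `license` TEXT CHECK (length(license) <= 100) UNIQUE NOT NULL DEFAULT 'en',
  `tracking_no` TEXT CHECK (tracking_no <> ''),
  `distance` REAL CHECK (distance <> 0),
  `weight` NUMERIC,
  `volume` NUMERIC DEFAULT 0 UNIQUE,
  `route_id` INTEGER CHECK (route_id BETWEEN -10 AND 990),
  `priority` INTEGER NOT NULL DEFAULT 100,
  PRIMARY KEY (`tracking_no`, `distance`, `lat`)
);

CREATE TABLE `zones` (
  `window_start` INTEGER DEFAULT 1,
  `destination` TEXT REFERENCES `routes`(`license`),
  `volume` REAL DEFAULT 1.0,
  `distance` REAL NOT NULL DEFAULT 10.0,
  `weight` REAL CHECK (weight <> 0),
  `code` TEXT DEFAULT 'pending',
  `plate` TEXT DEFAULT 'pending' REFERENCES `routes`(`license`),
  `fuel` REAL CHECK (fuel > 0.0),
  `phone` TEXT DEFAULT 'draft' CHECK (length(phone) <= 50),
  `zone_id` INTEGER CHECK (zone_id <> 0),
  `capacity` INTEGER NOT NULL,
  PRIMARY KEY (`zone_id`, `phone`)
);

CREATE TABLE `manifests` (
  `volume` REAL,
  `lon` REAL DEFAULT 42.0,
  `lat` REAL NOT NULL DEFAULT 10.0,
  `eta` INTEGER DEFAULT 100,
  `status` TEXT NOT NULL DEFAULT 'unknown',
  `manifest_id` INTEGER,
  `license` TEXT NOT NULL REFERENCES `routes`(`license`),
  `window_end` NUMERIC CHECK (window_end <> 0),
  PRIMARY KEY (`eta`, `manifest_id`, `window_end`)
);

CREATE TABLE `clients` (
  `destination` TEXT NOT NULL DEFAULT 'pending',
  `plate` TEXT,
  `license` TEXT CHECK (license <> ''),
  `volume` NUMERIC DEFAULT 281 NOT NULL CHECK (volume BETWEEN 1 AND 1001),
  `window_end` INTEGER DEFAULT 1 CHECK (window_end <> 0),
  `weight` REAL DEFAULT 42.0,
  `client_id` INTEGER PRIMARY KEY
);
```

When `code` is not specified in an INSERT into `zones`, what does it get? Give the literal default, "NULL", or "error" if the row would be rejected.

code has an explicit DEFAULT 'pending'.
When the column is omitted from an INSERT, that default is used.

'pending'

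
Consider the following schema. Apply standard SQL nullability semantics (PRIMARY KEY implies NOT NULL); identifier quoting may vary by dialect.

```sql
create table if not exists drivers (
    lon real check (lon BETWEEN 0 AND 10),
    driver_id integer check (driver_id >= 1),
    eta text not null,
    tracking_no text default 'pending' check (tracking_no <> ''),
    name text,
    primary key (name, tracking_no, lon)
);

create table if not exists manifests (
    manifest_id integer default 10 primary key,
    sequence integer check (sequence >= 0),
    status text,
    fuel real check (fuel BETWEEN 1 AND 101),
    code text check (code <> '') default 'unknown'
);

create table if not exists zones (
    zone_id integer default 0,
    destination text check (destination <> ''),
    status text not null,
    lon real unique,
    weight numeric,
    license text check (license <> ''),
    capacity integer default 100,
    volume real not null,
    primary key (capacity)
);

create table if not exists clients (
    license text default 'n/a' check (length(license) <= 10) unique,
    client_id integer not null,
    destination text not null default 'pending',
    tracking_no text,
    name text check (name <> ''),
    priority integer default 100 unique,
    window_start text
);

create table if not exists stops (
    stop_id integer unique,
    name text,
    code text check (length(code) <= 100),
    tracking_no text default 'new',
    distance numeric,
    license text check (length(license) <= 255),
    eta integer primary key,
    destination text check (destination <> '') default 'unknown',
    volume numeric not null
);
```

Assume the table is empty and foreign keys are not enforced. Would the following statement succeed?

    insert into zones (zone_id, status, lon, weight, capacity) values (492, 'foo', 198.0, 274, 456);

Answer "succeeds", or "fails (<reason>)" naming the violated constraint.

volume is omitted from the column list and has no DEFAULT, so it would receive NULL.
But volume is declared NOT NULL.

fails (NOT NULL on volume)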